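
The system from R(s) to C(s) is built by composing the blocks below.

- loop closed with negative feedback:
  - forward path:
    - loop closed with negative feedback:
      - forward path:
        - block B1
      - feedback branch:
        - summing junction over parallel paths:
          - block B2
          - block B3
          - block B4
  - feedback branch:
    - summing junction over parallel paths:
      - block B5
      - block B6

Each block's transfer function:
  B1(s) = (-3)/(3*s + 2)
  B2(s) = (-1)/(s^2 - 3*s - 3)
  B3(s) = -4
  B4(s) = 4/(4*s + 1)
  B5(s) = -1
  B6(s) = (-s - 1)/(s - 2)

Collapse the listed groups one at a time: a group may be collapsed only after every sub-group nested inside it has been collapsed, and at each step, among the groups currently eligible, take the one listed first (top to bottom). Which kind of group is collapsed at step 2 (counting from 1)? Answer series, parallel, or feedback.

Answer: feedback

Working:
Step 1. parallel reduction of B2, B3, B4
Step 2. apply the feedback formula to B1, (B2+B3+B4)
Step 3. combine B5, B6 in parallel
Step 4. feedback reduction of [B1/(1+B1*(B2+B3+B4))], (B5+B6)
At step 2 the group reduced is feedback.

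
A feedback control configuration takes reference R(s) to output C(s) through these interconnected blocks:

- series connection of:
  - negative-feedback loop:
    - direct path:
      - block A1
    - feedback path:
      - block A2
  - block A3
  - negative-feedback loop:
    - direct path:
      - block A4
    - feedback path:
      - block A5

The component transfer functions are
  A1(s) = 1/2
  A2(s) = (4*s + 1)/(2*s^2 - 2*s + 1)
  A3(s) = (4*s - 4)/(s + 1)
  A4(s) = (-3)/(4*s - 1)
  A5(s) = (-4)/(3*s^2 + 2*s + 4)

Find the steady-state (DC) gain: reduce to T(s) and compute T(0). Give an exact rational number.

[1] collapse the loop (A1 forward, A2 return), giving (2*s^2 - 2*s + 1)/(4*s^2 + 3)
[2] feedback reduction of A4, A5, giving (-9*s^2 - 6*s - 12)/(12*s^3 + 5*s^2 + 14*s + 8)
[3] multiply [A1/(1+A1*A2)], A3, [A4/(1+A4*A5)] (series), giving (-72*s^5 + 96*s^4 - 108*s^3 + 156*s^2 - 120*s + 48)/(48*s^6 + 68*s^5 + 112*s^4 + 139*s^3 + 89*s^2 + 66*s + 24)
That last expression is T(s); at s = 0 only the constant terms survive, so T(0) = 48/24 = 2.

Hence the answer: 2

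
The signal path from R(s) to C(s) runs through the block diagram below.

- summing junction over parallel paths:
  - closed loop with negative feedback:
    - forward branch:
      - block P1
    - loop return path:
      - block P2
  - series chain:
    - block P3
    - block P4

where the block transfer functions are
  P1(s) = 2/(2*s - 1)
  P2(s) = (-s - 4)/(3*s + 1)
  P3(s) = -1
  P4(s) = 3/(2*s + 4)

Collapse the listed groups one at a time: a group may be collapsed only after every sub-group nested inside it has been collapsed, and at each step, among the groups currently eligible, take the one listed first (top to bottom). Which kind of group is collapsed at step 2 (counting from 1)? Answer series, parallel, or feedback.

[1] reduce the feedback loop with forward P1 and return P2
[2] reduce the series chain P3, P4
[3] combine [P1/(1+P1*P2)], (P3*P4) in parallel
Step 2: series.

Therefore the answer is series.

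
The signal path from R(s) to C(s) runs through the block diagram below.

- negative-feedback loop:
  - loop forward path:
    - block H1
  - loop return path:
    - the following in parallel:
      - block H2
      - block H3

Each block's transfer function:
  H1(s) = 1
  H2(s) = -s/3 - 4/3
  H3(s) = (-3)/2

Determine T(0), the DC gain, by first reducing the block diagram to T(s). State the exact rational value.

Step 1 - add H2, H3 (parallel) -> -s/3 - 17/6
Step 2 - collapse the loop (H1 forward, (H2+H3) return) -> (-6)/(2*s + 11)
That last expression is T(s); at s = 0 only the constant terms survive, so T(0) = -6/11.

Hence the answer: -6/11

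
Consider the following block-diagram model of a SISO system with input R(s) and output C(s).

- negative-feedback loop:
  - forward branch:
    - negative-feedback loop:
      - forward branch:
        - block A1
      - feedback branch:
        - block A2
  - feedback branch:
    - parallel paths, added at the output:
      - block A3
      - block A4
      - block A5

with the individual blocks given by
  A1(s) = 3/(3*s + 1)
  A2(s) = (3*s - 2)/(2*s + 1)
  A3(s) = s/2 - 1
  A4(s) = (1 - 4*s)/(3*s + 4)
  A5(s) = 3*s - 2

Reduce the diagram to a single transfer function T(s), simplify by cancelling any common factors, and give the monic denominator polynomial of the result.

Step 1. feedback reduction of A1, A2 -> (6*s + 3)/(6*s^2 + 14*s - 5)
Step 2. sum the parallel branches A3, A4, A5 -> (21*s^2 + 2*s - 22)/(6*s + 8)
Step 3. collapse the loop ([A1/(1+A1*A2)] forward, (A3+A4+A5) return) -> (36*s^2 + 66*s + 24)/(162*s^3 + 207*s^2 - 44*s - 106)
T(s) is the step-3 result (common factors already cancelled). Leading coefficient of the denominator: 162. Divide through by 162 for the monic polynomial.

Hence the answer: s^3 + 23*s^2/18 - 22*s/81 - 53/81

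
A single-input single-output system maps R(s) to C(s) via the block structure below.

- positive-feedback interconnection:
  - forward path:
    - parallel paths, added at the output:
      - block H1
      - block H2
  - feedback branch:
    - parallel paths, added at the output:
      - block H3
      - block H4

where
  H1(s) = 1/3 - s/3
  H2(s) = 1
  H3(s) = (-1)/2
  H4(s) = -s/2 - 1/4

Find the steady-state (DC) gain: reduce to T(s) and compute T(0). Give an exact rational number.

(1) add H1, H2 (parallel) -> 4/3 - s/3
(2) reduce the parallel group H3, H4 -> -s/2 - 3/4
(3) close the feedback loop around (H1+H2), (H3+H4) -> (4*s - 16)/(2*s^2 - 5*s - 24)
DC gain: substitute s = 0 into T(s) from step 3: T(0) = -16/(-24) = 2/3.

Answer: 2/3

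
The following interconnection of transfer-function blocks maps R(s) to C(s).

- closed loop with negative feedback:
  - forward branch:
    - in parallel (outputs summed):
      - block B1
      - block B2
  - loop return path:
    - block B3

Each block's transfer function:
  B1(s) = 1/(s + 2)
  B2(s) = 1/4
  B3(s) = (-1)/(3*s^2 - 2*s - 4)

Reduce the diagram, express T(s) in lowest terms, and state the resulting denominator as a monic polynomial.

Step 1. parallel reduction of B1, B2, giving (s + 6)/(4*s + 8)
Step 2. close the feedback loop around (B1+B2), B3, giving (3*s^3 + 16*s^2 - 16*s - 24)/(12*s^3 + 16*s^2 - 33*s - 38)
That last expression is T(s), already simplified. Scaling its denominator by 1/12 (the reciprocal of the leading coefficient) yields the monic denominator.

Hence the answer: s^3 + 4*s^2/3 - 11*s/4 - 19/6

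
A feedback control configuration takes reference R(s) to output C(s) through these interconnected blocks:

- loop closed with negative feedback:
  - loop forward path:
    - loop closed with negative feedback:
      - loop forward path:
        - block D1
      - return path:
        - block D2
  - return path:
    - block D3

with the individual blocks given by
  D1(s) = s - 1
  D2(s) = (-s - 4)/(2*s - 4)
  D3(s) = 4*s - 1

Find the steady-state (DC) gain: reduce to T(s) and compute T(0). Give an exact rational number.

Step 1 - apply the feedback formula to D1, D2 -> (-2*s^2 + 6*s - 4)/(s^2 + s)
Step 2 - reduce the feedback loop with forward [D1/(1+D1*D2)] and return D3 -> (2*s^2 - 6*s + 4)/(8*s^3 - 27*s^2 + 21*s - 4)
The step-2 result is T(s). Setting s = 0: T(0) = 4/(-4) = -1.

Final answer: -1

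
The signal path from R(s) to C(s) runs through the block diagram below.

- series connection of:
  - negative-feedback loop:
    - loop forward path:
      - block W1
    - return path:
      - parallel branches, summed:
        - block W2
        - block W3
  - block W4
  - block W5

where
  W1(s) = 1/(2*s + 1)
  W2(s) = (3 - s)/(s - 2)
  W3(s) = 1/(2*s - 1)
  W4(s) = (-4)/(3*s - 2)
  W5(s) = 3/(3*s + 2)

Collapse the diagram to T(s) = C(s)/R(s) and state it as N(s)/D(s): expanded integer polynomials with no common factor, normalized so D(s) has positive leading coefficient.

Step 1: parallel reduction of W2, W3; result (-2*s^2 + 8*s - 5)/(2*s^2 - 5*s + 2)
Step 2: close the feedback loop around W1, (W2+W3); result (2*s^2 - 5*s + 2)/(4*s^3 - 10*s^2 + 7*s - 3)
Step 3: multiply [W1/(1+W1*(W2+W3))], W4, W5 (series), giving the overall T(s)

Answer: (-24*s^2 + 60*s - 24)/(36*s^5 - 90*s^4 + 47*s^3 + 13*s^2 - 28*s + 12)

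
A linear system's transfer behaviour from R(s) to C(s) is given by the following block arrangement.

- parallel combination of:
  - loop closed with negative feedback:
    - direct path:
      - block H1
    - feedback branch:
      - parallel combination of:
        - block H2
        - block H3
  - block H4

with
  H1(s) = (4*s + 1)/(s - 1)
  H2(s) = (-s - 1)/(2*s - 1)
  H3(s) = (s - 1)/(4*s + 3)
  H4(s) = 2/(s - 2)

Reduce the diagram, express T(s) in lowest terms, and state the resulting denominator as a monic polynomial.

Reducing step by step:

[1] add H2, H3 (parallel); result (-2*s^2 - 10*s - 2)/(8*s^2 + 2*s - 3)
[2] feedback reduction of H1, (H2+H3); result (-32*s^3 - 16*s^2 + 10*s + 3)/(48*s^2 + 23*s - 1)
[3] reduce the parallel group [H1/(1+H1*(H2+H3))], H4; result (-32*s^4 + 48*s^3 + 138*s^2 + 29*s - 8)/(48*s^3 - 73*s^2 - 47*s + 2)
Step 3 gives the fully reduced T(s), with no common factor left to cancel. The denominator's leading coefficient is 48, so divide each of its coefficients by 48 to get the monic form.

Answer: s^3 - 73*s^2/48 - 47*s/48 + 1/24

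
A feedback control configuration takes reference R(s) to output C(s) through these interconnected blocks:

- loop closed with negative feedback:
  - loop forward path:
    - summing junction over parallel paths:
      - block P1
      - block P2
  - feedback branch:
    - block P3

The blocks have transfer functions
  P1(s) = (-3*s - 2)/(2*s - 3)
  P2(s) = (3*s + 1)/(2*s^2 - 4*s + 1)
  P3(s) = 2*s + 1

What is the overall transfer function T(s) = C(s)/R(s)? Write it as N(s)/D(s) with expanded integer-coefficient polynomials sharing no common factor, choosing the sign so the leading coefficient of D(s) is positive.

Answer: (6*s^3 - 14*s^2 + 2*s + 5)/(12*s^4 - 26*s^3 + 4*s^2 - 2*s + 8)

Working:
1. parallel reduction of P1, P2: (-6*s^3 + 14*s^2 - 2*s - 5)/(4*s^3 - 14*s^2 + 14*s - 3)
2. apply the feedback formula to (P1+P2), P3 - this is the overall T(s), already in the required normalized form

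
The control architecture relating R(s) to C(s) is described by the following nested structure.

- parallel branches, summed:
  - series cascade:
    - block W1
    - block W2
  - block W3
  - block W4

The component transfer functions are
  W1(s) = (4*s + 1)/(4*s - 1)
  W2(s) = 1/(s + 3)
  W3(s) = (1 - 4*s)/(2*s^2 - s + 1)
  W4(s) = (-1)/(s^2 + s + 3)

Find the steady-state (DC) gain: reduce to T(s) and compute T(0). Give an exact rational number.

Answer: 1/3

Working:
Step 1: combine W1, W2 in series: (4*s + 1)/(4*s^2 + 11*s - 3)
Step 2: parallel reduction of (W1*W2), W3, W4: (-8*s^5 - 58*s^4 - 58*s^3 - 89*s^2 + 62*s - 3)/(8*s^6 + 26*s^5 + 29*s^4 + 55*s^3 - 28*s^2 + 39*s - 9)
Step 2 gives the overall T(s). Then T(0) = -3/(-9) = 1/3.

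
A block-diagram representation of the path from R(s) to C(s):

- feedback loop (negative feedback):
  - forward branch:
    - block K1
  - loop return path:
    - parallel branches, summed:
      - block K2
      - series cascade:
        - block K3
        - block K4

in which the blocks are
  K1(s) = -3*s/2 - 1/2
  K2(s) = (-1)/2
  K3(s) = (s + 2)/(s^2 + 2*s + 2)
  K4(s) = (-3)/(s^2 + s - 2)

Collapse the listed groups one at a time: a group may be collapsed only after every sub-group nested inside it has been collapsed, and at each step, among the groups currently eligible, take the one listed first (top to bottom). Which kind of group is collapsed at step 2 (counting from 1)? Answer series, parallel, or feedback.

[1] reduce the series chain K3, K4
[2] parallel reduction of K2, (K3*K4)
[3] close the feedback loop around K1, (K2+(K3*K4))
Step 2 collapses a parallel group.

Answer: parallel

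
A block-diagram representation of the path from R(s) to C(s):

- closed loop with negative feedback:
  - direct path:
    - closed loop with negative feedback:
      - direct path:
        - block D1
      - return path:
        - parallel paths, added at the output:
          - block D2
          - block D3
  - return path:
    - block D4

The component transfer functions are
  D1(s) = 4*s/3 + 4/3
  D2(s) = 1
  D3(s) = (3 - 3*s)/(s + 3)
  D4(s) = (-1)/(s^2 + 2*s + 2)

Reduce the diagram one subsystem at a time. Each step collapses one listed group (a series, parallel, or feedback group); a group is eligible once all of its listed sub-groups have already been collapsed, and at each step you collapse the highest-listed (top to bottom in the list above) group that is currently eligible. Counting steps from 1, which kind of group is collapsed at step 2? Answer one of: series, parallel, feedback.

1. parallel reduction of D2, D3
2. reduce the feedback loop with forward D1 and return (D2+D3)
3. reduce the feedback loop with forward [D1/(1+D1*(D2+D3))] and return D4
The group at step 2 is a feedback group.

Hence the answer: feedback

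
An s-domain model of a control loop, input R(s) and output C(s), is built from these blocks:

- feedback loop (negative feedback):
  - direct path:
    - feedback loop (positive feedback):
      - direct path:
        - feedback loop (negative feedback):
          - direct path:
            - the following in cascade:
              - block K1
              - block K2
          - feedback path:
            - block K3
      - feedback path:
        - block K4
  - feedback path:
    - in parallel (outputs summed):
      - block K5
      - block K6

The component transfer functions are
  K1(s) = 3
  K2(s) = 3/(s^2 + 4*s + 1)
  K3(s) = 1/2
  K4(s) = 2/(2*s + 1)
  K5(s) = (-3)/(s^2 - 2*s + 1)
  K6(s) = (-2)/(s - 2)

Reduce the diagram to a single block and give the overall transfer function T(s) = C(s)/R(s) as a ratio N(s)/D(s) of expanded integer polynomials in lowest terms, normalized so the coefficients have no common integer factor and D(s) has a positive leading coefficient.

Reducing step by step:

Step 1: cascade K1, K2 -> 9/(s^2 + 4*s + 1)
Step 2: feedback reduction of (K1*K2), K3 -> 18/(2*s^2 + 8*s + 11)
Step 3: reduce the feedback loop with forward [(K1*K2)/(1+(K1*K2)*K3)] and return K4 -> (36*s + 18)/(4*s^3 + 18*s^2 + 30*s - 25)
Step 4: combine K5, K6 in parallel -> (-2*s^2 + s + 4)/(s^3 - 4*s^2 + 5*s - 2)
Step 5: close the feedback loop around [[(K1*K2)/(1+(K1*K2)*K3)]/(1-[(K1*K2)/(1+(K1*K2)*K3)]*K4)], (K5+K6); the result is T(s) itself (integer coefficients, no common factor, positive leading denominator coefficient)

Answer: (36*s^4 - 126*s^3 + 108*s^2 + 18*s - 36)/(4*s^6 + 2*s^5 - 22*s^4 - 135*s^3 + 214*s^2 - 23*s + 122)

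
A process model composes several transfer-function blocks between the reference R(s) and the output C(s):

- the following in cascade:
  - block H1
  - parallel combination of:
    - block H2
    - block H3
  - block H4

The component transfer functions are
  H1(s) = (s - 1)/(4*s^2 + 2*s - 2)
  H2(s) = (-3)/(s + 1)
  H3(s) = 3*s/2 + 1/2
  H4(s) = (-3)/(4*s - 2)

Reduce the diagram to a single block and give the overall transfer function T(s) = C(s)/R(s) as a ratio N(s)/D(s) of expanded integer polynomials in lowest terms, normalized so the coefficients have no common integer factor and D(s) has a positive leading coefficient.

Reducing step by step:

(1) reduce the parallel group H2, H3; result (3*s^2 + 4*s - 5)/(2*s + 2)
(2) reduce the series chain H1, (H2+H3), H4: this yields T(s), and no further normalization is needed

Answer: (-9*s^3 - 3*s^2 + 27*s - 15)/(32*s^4 + 32*s^3 - 24*s^2 - 16*s + 8)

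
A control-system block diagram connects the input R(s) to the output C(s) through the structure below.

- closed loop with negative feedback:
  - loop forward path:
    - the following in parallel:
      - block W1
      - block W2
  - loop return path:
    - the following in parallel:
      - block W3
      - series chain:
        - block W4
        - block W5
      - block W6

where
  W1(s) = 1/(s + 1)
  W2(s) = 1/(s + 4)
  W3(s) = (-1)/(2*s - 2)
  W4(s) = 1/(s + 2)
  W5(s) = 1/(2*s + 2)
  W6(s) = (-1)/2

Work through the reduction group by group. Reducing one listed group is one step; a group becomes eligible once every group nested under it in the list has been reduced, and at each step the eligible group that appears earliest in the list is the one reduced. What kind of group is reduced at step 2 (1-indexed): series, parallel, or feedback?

(1) reduce the parallel group W1, W2
(2) cascade W4, W5
(3) add W3, (W4*W5), W6 (parallel)
(4) apply the feedback formula to (W1+W2), (W3+(W4*W5)+W6)
Step 2 collapses a series group.

Therefore the answer is series.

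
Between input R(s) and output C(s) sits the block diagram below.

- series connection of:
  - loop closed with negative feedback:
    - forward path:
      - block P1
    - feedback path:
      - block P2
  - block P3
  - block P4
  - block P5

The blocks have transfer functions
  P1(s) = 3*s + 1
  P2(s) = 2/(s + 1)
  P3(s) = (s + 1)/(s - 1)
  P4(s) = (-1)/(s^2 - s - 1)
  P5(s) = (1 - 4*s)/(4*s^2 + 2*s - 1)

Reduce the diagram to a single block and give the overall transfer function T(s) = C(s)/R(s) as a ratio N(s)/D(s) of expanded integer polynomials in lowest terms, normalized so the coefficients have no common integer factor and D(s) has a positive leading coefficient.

Answer: (12*s^4 + 25*s^3 + 13*s^2 - s - 1)/(28*s^6 - 30*s^5 - 53*s^4 + 27*s^3 + 32*s^2 - s - 3)

Working:
Step 1 - apply the feedback formula to P1, P2 -> (3*s^2 + 4*s + 1)/(7*s + 3)
Step 2 - combine [P1/(1+P1*P2)], P3, P4, P5 in series, which is the overall transfer function T(s) = C(s)/R(s) in lowest terms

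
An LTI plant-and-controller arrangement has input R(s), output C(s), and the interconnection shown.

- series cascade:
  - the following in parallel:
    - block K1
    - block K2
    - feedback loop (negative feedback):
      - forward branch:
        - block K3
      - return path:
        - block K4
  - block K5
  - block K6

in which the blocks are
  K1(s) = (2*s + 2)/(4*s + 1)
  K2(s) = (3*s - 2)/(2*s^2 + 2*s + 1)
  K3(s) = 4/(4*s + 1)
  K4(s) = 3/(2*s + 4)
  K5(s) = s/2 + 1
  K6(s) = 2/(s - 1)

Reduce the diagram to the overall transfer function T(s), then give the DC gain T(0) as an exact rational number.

The answer is -2.

Reasoning:
Step 1: feedback reduction of K3, K4; result (4*s + 8)/(4*s^2 + 9*s + 8)
Step 2: reduce the parallel group K1, K2, [K3/(1+K3*K4)]; result (16*s^5 + 148*s^4 + 320*s^3 + 273*s^2 + 60*s + 8)/(32*s^5 + 112*s^4 + 178*s^3 + 138*s^2 + 57*s + 8)
Step 3: reduce the series chain (K1+K2+[K3/(1+K3*K4)]), K5, K6; result (16*s^6 + 180*s^5 + 616*s^4 + 913*s^3 + 606*s^2 + 128*s + 16)/(32*s^6 + 80*s^5 + 66*s^4 - 40*s^3 - 81*s^2 - 49*s - 8)
The step-3 result is T(s). Setting s = 0: T(0) = 16/(-8) = -2.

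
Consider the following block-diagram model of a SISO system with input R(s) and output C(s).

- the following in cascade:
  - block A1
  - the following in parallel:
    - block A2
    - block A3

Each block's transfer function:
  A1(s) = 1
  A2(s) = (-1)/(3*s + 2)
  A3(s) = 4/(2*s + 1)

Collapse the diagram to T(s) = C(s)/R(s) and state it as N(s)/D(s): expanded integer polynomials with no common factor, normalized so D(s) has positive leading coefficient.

Answer: (10*s + 7)/(6*s^2 + 7*s + 2)

Working:
Step 1: add A2, A3 (parallel): (10*s + 7)/(6*s^2 + 7*s + 2)
Step 2: combine A1, (A2+A3) in series - this is the overall T(s), already in the required normalized form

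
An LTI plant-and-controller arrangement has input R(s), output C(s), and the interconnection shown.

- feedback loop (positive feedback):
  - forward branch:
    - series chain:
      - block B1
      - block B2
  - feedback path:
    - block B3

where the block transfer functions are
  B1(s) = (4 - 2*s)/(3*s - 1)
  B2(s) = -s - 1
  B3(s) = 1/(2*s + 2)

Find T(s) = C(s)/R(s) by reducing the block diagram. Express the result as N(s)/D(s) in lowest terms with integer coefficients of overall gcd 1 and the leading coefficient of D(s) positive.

The answer is (2*s^2 - 2*s - 4)/(2*s + 1).

Reasoning:
1. combine B1, B2 in series gives (2*s^2 - 2*s - 4)/(3*s - 1)
2. feedback reduction of (B1*B2), B3 - this is the overall T(s), already in the required normalized form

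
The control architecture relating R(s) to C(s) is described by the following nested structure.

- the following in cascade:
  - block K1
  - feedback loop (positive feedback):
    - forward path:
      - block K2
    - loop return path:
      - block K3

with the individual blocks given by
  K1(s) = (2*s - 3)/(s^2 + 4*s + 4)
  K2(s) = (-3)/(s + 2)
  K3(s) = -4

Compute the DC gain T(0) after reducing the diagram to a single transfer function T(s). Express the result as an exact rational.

Step 1: reduce the feedback loop with forward K2 and return K3, giving (-3)/(s - 10)
Step 2: series reduction of K1, [K2/(1-K2*K3)], giving (9 - 6*s)/(s^3 - 6*s^2 - 36*s - 40)
Step 2 gives the overall T(s). Then T(0) = 9/(-40) = -9/40.

Therefore the answer is -9/40.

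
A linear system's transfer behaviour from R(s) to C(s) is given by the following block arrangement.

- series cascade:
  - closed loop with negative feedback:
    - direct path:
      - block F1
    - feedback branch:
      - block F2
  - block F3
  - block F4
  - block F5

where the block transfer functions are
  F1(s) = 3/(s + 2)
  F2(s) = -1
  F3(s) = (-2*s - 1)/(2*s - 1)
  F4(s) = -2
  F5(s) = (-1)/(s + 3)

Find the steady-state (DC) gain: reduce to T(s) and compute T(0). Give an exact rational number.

Step 1: reduce the feedback loop with forward F1 and return F2, giving 3/(s - 1)
Step 2: combine [F1/(1+F1*F2)], F3, F4, F5 in series, giving (-12*s - 6)/(2*s^3 + 3*s^2 - 8*s + 3)
The step-2 result is T(s). Setting s = 0: T(0) = -6/3 = -2.

Hence the answer: -2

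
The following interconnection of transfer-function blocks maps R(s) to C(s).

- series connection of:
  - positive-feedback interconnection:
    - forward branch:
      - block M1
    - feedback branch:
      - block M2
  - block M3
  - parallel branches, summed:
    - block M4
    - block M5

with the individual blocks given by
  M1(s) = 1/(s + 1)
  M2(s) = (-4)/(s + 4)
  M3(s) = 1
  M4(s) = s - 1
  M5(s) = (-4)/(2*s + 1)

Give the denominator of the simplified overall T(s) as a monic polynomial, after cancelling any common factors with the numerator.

1. feedback reduction of M1, M2 -> (s + 4)/(s^2 + 5*s + 8)
2. add M4, M5 (parallel) -> (2*s^2 - s - 5)/(2*s + 1)
3. multiply [M1/(1-M1*M2)], M3, (M4+M5) (series) -> (2*s^3 + 7*s^2 - 9*s - 20)/(2*s^3 + 11*s^2 + 21*s + 8)
The result of step 3 is T(s) in lowest terms. Its denominator has leading coefficient 2; dividing the denominator through by 2 makes it monic.

Therefore the answer is s^3 + 11*s^2/2 + 21*s/2 + 4.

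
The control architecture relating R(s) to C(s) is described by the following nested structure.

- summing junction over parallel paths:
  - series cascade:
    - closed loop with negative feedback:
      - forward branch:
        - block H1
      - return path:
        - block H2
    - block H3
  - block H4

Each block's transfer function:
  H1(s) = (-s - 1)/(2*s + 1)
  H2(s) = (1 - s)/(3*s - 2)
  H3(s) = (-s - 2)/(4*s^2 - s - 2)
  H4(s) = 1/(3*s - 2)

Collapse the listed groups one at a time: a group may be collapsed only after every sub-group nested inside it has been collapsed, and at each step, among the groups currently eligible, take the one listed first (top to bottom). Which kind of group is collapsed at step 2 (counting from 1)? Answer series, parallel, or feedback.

[1] close the feedback loop around H1, H2
[2] series reduction of [H1/(1+H1*H2)], H3
[3] add ([H1/(1+H1*H2)]*H3), H4 (parallel)
Step 2: series.

Therefore the answer is series.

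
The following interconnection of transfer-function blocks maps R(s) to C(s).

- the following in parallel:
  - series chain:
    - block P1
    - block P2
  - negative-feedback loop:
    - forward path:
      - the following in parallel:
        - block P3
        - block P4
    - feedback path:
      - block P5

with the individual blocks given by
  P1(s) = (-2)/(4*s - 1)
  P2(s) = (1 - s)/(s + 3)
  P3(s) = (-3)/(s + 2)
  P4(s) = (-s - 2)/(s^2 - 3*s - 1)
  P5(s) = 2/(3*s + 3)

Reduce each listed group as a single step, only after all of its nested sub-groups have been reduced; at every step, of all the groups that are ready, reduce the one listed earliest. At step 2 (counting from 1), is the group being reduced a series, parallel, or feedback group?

Reducing step by step:

[1] reduce the series chain P1, P2
[2] add P3, P4 (parallel)
[3] feedback reduction of (P3+P4), P5
[4] sum the parallel branches (P1*P2), [(P3+P4)/(1+(P3+P4)*P5)]
At step 2 the group reduced is parallel.

Answer: parallel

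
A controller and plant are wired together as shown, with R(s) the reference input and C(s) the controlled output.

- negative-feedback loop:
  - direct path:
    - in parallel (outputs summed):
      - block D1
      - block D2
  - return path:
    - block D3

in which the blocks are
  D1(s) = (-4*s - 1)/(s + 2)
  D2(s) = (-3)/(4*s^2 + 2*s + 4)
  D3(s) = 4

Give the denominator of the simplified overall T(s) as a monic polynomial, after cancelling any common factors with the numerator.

Step 1. parallel reduction of D1, D2 -> (-16*s^3 - 12*s^2 - 21*s - 10)/(4*s^3 + 10*s^2 + 8*s + 8)
Step 2. close the feedback loop around (D1+D2), D3 -> (16*s^3 + 12*s^2 + 21*s + 10)/(60*s^3 + 38*s^2 + 76*s + 32)
No further cancellation is possible in the step-2 result, so that is T(s). Its denominator becomes monic after dividing by the leading coefficient 60.

Hence the answer: s^3 + 19*s^2/30 + 19*s/15 + 8/15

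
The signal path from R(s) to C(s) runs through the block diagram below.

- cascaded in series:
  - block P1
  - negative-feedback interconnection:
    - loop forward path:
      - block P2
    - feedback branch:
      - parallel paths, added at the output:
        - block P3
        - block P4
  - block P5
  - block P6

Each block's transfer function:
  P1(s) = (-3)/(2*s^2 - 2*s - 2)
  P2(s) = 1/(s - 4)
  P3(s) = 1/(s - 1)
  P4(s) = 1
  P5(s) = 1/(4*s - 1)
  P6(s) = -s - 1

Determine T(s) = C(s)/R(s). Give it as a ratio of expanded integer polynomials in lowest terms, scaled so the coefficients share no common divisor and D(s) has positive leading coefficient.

First reduce the diagram to T(s).

Step 1: sum the parallel branches P3, P4 -> s/(s - 1)
Step 2: close the feedback loop around P2, (P3+P4) -> (s - 1)/(s^2 - 4*s + 4)
Step 3: series reduction of P1, [P2/(1+P2*(P3+P4))], P5, P6: this yields T(s), and no further normalization is needed

Answer: (3*s^2 - 3)/(8*s^5 - 42*s^4 + 66*s^3 - 14*s^2 - 32*s + 8)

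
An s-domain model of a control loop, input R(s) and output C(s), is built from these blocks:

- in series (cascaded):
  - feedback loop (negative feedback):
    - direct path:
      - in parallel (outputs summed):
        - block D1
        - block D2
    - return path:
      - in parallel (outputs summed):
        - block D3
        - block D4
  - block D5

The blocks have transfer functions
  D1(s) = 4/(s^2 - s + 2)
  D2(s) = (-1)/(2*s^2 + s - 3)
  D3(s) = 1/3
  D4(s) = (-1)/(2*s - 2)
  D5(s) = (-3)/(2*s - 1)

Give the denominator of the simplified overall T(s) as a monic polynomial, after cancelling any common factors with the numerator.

Reducing step by step:

Step 1. add D1, D2 (parallel); result (7*s^2 + 5*s - 14)/(2*s^4 - s^3 + 5*s - 6)
Step 2. parallel reduction of D3, D4; result (2*s - 5)/(6*s - 6)
Step 3. collapse the loop ((D1+D2) forward, (D3+D4) return); result (42*s^3 - 12*s^2 - 114*s + 84)/(12*s^5 - 18*s^4 + 20*s^3 + 5*s^2 - 119*s + 106)
Step 4. combine [(D1+D2)/(1+(D1+D2)*(D3+D4))], D5 in series; result (-126*s^3 + 36*s^2 + 342*s - 252)/(24*s^6 - 48*s^5 + 58*s^4 - 10*s^3 - 243*s^2 + 331*s - 106)
That last expression is T(s), already simplified. Scaling its denominator by 1/24 (the reciprocal of the leading coefficient) yields the monic denominator.

Answer: s^6 - 2*s^5 + 29*s^4/12 - 5*s^3/12 - 81*s^2/8 + 331*s/24 - 53/12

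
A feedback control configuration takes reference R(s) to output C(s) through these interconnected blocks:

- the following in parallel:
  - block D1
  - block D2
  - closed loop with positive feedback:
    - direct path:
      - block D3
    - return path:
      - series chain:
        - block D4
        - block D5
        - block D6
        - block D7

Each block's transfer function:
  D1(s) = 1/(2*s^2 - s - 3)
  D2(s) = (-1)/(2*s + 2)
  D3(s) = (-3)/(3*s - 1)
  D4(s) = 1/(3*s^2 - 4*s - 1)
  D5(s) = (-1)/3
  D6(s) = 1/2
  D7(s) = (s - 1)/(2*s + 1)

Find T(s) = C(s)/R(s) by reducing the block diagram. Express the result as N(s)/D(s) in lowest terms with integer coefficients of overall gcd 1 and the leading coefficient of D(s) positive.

Answer: (-216*s^5 + 456*s^4 + 142*s^3 - 368*s^2 - 209*s - 21)/(144*s^6 - 240*s^5 - 236*s^4 + 324*s^3 + 158*s^2 - 36*s - 18)

Working:
Step 1 - series reduction of D4, D5, D6, D7: (1 - s)/(36*s^3 - 30*s^2 - 36*s - 6)
Step 2 - apply the feedback formula to D3, (D4*D5*D6*D7): (-36*s^3 + 30*s^2 + 36*s + 6)/(36*s^4 - 42*s^3 - 26*s^2 + 5*s + 3)
Step 3 - combine D1, D2, [D3/(1-D3*(D4*D5*D6*D7))] in parallel, which is the overall transfer function T(s) = C(s)/R(s) in lowest terms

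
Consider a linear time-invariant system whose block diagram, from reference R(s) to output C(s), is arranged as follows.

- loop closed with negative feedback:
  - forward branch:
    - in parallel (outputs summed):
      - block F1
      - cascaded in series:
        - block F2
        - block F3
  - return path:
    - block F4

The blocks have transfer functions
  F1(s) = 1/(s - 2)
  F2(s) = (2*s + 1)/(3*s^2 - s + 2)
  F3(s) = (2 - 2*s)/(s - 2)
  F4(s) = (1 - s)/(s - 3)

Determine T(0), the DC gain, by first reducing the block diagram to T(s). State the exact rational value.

The answer is -3/4.

Reasoning:
[1] multiply F2, F3 (series), giving (-4*s^2 + 2*s + 2)/(3*s^3 - 7*s^2 + 4*s - 4)
[2] parallel reduction of F1, (F2*F3), giving (-s^2 + s + 4)/(3*s^3 - 7*s^2 + 4*s - 4)
[3] collapse the loop ((F1+(F2*F3)) forward, F4 return), giving (-s^3 + 4*s^2 + s - 12)/(3*s^4 - 15*s^3 + 23*s^2 - 19*s + 16)
The step-3 result is T(s). Setting s = 0: T(0) = -12/16 = -3/4.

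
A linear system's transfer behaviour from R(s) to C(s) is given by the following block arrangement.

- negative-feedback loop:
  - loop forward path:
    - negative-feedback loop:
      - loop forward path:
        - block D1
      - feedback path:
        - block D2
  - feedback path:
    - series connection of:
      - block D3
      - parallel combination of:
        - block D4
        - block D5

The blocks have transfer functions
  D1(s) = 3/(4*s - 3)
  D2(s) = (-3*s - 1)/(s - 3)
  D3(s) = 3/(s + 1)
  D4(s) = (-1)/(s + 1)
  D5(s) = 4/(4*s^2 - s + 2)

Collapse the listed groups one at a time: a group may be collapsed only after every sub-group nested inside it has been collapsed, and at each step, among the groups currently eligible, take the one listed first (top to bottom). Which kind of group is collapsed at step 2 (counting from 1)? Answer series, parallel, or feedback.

Step 1. feedback reduction of D1, D2
Step 2. parallel reduction of D4, D5
Step 3. reduce the series chain D3, (D4+D5)
Step 4. feedback reduction of [D1/(1+D1*D2)], (D3*(D4+D5))
Step 2: parallel.

Therefore the answer is parallel.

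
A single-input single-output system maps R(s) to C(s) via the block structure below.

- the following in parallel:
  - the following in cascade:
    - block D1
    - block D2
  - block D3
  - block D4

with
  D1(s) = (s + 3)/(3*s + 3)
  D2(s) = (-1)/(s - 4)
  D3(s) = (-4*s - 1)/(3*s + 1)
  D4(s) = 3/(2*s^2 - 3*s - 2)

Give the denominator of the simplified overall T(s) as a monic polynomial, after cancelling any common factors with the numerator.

The answer is s^5 - 25*s^4/6 - 2*s^3 + 53*s^2/6 + 7*s + 4/3.

Reasoning:
Step 1: series reduction of D1, D2: (-s - 3)/(3*s^2 - 9*s - 12)
Step 2: add (D1*D2), D3, D4 (parallel): (-24*s^5 + 96*s^4 + 55*s^3 - 255*s^2 - 256*s - 54)/(18*s^5 - 75*s^4 - 36*s^3 + 159*s^2 + 126*s + 24)
No further cancellation is possible in the step-2 result, so that is T(s). Its denominator becomes monic after dividing by the leading coefficient 18.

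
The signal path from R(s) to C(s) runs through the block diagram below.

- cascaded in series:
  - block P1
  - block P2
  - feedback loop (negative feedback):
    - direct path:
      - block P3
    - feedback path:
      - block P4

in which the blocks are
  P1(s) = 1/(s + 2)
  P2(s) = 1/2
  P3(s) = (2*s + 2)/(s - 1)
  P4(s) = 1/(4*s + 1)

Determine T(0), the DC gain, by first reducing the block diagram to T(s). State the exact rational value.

Step 1: reduce the feedback loop with forward P3 and return P4 gives (8*s^2 + 10*s + 2)/(4*s^2 - s + 1)
Step 2: combine P1, P2, [P3/(1+P3*P4)] in series gives (4*s^2 + 5*s + 1)/(4*s^3 + 7*s^2 - s + 2)
The step-2 result is T(s). Setting s = 0: T(0) = 1/2.

Answer: 1/2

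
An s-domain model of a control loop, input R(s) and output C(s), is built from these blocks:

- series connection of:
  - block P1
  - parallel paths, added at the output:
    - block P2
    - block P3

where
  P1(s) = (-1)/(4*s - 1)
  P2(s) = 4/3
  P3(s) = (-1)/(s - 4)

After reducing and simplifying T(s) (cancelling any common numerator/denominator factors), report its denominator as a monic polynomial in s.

First reduce the diagram to T(s).

1. combine P2, P3 in parallel, giving (4*s - 19)/(3*s - 12)
2. multiply P1, (P2+P3) (series), giving (19 - 4*s)/(12*s^2 - 51*s + 12)
That last expression is T(s), already simplified. Scaling its denominator by 1/12 (the reciprocal of the leading coefficient) yields the monic denominator.

Answer: s^2 - 17*s/4 + 1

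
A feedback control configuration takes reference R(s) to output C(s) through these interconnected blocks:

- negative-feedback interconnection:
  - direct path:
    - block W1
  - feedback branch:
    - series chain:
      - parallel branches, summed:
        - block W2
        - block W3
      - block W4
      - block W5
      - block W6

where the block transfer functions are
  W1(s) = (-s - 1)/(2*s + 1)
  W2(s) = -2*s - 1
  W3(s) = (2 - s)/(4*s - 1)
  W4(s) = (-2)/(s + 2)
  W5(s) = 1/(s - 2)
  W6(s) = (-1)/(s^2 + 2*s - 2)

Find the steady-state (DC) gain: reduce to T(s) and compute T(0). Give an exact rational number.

1. add W2, W3 (parallel); result (-8*s^2 - 3*s + 3)/(4*s - 1)
2. multiply (W2+W3), W4, W5, W6 (series); result (-16*s^2 - 6*s + 6)/(4*s^5 + 7*s^4 - 26*s^3 - 26*s^2 + 40*s - 8)
3. close the feedback loop around W1, ((W2+W3)*W4*W5*W6); result (-4*s^6 - 11*s^5 + 19*s^4 + 52*s^3 - 14*s^2 - 32*s + 8)/(8*s^6 + 18*s^5 - 45*s^4 - 62*s^3 + 76*s^2 + 24*s - 14)
Step 3 gives the overall T(s). Then T(0) = 8/(-14) = -4/7.

Hence the answer: -4/7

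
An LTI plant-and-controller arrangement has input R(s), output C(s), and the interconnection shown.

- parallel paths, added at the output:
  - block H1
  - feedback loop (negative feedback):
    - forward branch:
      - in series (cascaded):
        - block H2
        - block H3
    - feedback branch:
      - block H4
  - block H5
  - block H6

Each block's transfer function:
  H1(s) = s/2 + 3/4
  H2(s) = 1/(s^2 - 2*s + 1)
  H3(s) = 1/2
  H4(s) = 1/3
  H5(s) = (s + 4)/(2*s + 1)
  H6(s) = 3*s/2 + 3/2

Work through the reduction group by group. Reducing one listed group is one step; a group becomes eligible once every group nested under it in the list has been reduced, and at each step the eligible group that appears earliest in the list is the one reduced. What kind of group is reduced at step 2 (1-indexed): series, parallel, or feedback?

(1) multiply H2, H3 (series)
(2) collapse the loop ((H2*H3) forward, H4 return)
(3) reduce the parallel group H1, [(H2*H3)/(1+(H2*H3)*H4)], H5, H6
Step 2: feedback.

Therefore the answer is feedback.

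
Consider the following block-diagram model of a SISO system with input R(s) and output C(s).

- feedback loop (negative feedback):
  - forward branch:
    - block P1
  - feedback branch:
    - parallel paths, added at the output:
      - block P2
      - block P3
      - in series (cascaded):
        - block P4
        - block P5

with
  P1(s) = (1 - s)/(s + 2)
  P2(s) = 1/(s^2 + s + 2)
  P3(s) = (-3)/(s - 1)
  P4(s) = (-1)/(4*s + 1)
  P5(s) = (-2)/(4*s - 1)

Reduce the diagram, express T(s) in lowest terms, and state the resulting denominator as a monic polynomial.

[1] combine P4, P5 in series -> 2/(16*s^2 - 1)
[2] parallel reduction of P2, P3, (P4*P5) -> (-48*s^4 - 30*s^3 - 109*s^2 + 4*s + 3)/(16*s^5 + 15*s^3 - 32*s^2 - s + 2)
[3] apply the feedback formula to P1, (P2+P3+(P4*P5)) -> (-16*s^5 - 15*s^3 + 32*s^2 + s - 2)/(16*s^5 + 96*s^4 + 93*s^3 + 170*s^2 - 8*s - 7)
T(s) is the step-3 result (common factors already cancelled). Leading coefficient of the denominator: 16. Divide through by 16 for the monic polynomial.

Therefore the answer is s^5 + 6*s^4 + 93*s^3/16 + 85*s^2/8 - s/2 - 7/16.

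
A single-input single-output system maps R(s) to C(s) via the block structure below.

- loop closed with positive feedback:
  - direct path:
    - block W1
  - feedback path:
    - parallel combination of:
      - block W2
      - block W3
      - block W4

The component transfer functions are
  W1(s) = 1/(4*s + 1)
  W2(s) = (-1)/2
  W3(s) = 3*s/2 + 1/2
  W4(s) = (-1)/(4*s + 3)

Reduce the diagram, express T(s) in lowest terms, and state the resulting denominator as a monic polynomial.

First reduce the diagram to T(s).

1. combine W2, W3, W4 in parallel = (12*s^2 + 9*s - 2)/(8*s + 6)
2. close the feedback loop around W1, (W2+W3+W4) = (8*s + 6)/(20*s^2 + 23*s + 8)
Step 2 gives the fully reduced T(s), with no common factor left to cancel. The denominator's leading coefficient is 20, so divide each of its coefficients by 20 to get the monic form.

Answer: s^2 + 23*s/20 + 2/5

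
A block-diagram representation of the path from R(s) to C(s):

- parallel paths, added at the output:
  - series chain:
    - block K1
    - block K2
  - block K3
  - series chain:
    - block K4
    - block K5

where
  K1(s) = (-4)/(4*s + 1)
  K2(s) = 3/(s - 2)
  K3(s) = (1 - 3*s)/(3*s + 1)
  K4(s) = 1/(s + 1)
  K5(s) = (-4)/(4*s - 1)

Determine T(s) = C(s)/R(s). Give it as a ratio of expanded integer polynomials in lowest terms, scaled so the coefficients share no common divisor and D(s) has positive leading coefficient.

Reducing step by step:

1. cascade K1, K2 gives (-12)/(4*s^2 - 7*s - 2)
2. multiply K4, K5 (series) gives (-4)/(4*s^2 + 3*s - 1)
3. sum the parallel branches (K1*K2), K3, (K4*K5): this yields T(s), and no further normalization is needed

Answer: (-48*s^5 + 64*s^4 - 109*s^3 - 124*s^2 + 47*s + 22)/(48*s^5 - 32*s^4 - 115*s^3 - 30*s^2 + 7*s + 2)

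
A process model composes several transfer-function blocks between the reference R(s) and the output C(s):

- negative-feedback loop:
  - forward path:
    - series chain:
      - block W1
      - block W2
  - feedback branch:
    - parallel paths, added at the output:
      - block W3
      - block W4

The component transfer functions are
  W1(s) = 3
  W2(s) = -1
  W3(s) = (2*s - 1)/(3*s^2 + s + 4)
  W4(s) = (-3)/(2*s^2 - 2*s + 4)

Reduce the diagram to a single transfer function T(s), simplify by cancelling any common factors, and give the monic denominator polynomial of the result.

(1) reduce the series chain W1, W2; result -3
(2) combine W3, W4 in parallel; result (4*s^3 - 15*s^2 + 7*s - 16)/(6*s^4 - 4*s^3 + 18*s^2 - 4*s + 16)
(3) apply the feedback formula to (W1*W2), (W3+W4); result (-18*s^4 + 12*s^3 - 54*s^2 + 12*s - 48)/(6*s^4 - 16*s^3 + 63*s^2 - 25*s + 64)
That last expression is T(s), already simplified. Scaling its denominator by 1/6 (the reciprocal of the leading coefficient) yields the monic denominator.

Therefore the answer is s^4 - 8*s^3/3 + 21*s^2/2 - 25*s/6 + 32/3.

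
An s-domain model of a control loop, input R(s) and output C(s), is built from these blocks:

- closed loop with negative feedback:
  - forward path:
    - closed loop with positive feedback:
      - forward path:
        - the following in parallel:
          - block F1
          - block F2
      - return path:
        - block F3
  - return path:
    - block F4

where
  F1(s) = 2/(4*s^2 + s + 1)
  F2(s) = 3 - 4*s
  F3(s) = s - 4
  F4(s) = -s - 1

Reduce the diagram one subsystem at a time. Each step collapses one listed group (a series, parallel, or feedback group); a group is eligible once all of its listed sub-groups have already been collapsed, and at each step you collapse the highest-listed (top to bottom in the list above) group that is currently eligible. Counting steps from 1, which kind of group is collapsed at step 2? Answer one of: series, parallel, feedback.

Reducing step by step:

[1] combine F1, F2 in parallel
[2] apply the feedback formula to (F1+F2), F3
[3] collapse the loop ([(F1+F2)/(1-(F1+F2)*F3)] forward, F4 return)
Step 2: feedback.

Answer: feedback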